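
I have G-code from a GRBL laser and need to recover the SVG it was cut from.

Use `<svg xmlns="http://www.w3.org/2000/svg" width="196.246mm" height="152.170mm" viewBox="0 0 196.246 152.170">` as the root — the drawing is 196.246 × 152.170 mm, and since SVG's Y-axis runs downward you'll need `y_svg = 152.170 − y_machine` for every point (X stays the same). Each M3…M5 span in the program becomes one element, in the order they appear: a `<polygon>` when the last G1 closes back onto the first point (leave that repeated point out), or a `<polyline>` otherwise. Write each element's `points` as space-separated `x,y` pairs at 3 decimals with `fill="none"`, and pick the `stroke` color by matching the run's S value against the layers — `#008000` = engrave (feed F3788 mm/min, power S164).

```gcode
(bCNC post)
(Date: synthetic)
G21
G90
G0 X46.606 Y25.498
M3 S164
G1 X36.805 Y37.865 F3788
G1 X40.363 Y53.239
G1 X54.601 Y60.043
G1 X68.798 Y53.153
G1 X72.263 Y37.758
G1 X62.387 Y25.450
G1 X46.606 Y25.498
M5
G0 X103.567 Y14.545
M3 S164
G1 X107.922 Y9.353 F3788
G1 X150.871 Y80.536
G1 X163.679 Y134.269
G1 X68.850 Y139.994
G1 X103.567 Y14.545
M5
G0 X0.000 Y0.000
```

Each laser-on run becomes one SVG element. Flip Y back into SVG space with y_svg = 152.170 − y_machine. Every run uses S164, so all elements get stroke `#008000` (engrave).

Run 1: The run returns to its start, so emit a `<polygon>` with points (Y-flipped): 46.606,126.672 36.805,114.305 40.363,98.931 54.601,92.127 68.798,99.017 72.263,114.412 62.387,126.720.

Run 2: The run returns to its start, so emit a `<polygon>` with points (Y-flipped): 103.567,137.625 107.922,142.817 150.871,71.634 163.679,17.901 68.850,12.176.

<svg xmlns="http://www.w3.org/2000/svg" width="196.246mm" height="152.170mm" viewBox="0 0 196.246 152.170">
  <polygon points="46.606,126.672 36.805,114.305 40.363,98.931 54.601,92.127 68.798,99.017 72.263,114.412 62.387,126.720" fill="none" stroke="#008000"/>
  <polygon points="103.567,137.625 107.922,142.817 150.871,71.634 163.679,17.901 68.850,12.176" fill="none" stroke="#008000"/>
</svg>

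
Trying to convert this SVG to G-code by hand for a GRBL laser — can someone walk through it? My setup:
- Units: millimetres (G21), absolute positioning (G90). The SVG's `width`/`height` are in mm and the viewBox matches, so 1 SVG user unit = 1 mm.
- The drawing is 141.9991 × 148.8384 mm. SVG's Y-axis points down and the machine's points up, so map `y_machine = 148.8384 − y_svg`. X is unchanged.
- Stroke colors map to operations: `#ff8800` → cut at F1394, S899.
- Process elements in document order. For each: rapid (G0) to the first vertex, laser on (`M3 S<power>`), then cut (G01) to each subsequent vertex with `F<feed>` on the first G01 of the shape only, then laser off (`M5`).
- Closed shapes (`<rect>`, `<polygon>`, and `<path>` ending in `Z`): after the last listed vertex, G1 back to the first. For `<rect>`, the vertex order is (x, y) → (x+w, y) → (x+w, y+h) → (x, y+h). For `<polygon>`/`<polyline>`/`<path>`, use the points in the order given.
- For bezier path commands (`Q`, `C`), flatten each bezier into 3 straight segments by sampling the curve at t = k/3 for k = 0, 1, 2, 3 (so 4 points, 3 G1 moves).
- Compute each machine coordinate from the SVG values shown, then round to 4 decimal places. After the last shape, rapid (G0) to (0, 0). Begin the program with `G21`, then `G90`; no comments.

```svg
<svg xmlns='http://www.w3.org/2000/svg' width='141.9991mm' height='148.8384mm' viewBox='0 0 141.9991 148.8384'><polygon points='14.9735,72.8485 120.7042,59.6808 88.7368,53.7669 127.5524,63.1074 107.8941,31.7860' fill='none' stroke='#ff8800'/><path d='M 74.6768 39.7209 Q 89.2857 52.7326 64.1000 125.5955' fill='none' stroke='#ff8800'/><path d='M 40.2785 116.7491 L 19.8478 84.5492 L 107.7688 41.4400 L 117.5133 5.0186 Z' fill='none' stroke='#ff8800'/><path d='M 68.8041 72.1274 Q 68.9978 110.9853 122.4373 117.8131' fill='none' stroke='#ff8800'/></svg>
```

G21
G90
G0 X14.9735 Y75.9899
M3 S899
G01 X120.7042 Y89.1576 F1394
G01 X88.7368 Y95.0715
G01 X127.5524 Y85.7310
G01 X107.8941 Y117.0524
G01 X14.9735 Y75.9899
M5
G0 X74.6768 Y109.1175
M3 S899
G01 X79.9944 Y93.7929 F1394
G01 X76.4688 Y65.1680
G01 X64.1000 Y23.2429
M5
G0 X40.2785 Y32.0893
M3 S899
G01 X19.8478 Y64.2892 F1394
G01 X107.7688 Y107.3984
G01 X117.5133 Y143.8198
G01 X40.2785 Y32.0893
M5
G0 X68.8041 Y76.7110
M3 S899
G01 X74.8494 Y54.3646 F1394
G01 X92.7272 Y39.1361
G01 X122.4373 Y31.0253
M5
G0 X0.0000 Y0.0000

viewBox `0 0 141.9991 148.8384` with mm width/height → 1 unit = 1 mm. Flip: y_m = 148.8384 − y_svg.

**Shape 1** — `<polygon>` closed polygon, stroke `#ff8800` → cut (S899, F1394). Machine vertices: (14.9735,75.9899) → (120.7042,89.1576) → (88.7368,95.0715) → (127.5524,85.7310) → (107.8941,117.0524) → (14.9735,75.9899). Closed: final G1 returns to the first vertex.

**Shape 2** — `<path>` quadratic bezier, stroke `#ff8800` → cut (S899, F1394). Control points (SVG): P0=(74.6768,39.7209), P1=(89.2857,52.7326), P2=(64.1000,125.5955); sampled at t=k/3. Machine vertices: (74.6768,109.1175) → (79.9944,93.7929) → (76.4688,65.1680) → (64.1000,23.2429). Open path.

**Shape 3** — `<path>` closed polygon, stroke `#ff8800` → cut (S899, F1394). Machine vertices: (40.2785,32.0893) → (19.8478,64.2892) → (107.7688,107.3984) → (117.5133,143.8198) → (40.2785,32.0893). Closed: final G1 returns to the first vertex.

**Shape 4** — `<path>` quadratic bezier, stroke `#ff8800` → cut (S899, F1394). Control points (SVG): P0=(68.8041,72.1274), P1=(68.9978,110.9853), P2=(122.4373,117.8131); sampled at t=k/3. Machine vertices: (68.8041,76.7110) → (74.8494,54.3646) → (92.7272,39.1361) → (122.4373,31.0253). Open path.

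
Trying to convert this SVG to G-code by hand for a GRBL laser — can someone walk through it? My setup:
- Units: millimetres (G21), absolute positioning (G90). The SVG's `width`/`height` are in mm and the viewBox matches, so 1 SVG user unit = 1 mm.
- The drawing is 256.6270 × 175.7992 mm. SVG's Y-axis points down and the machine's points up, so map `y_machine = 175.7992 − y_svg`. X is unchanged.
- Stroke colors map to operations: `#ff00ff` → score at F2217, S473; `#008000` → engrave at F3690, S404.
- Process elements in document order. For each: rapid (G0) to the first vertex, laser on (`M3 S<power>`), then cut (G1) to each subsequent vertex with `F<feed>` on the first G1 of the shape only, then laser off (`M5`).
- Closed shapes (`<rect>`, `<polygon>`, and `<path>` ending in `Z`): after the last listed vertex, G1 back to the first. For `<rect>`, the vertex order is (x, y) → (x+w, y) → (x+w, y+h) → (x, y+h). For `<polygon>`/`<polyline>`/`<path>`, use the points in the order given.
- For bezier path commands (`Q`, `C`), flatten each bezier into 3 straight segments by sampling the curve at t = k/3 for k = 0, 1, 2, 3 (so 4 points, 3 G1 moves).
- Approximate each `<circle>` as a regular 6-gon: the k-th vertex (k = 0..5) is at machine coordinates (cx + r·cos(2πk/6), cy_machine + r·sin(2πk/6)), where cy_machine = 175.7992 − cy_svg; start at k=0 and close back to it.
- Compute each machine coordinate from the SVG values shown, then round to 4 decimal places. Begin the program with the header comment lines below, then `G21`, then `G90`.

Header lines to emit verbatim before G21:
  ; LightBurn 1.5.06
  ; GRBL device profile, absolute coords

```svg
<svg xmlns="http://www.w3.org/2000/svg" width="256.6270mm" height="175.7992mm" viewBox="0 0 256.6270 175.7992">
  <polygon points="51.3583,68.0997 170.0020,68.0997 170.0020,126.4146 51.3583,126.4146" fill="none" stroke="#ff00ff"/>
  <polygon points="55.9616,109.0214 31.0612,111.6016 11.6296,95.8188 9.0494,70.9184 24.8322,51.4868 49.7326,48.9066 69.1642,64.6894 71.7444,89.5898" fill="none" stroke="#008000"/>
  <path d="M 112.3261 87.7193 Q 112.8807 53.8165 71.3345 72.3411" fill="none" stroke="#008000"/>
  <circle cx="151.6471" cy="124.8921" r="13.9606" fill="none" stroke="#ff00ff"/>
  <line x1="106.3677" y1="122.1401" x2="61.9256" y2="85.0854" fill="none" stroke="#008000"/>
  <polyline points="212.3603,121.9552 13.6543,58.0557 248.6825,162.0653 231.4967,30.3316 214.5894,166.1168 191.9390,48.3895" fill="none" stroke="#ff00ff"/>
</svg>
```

; LightBurn 1.5.06
; GRBL device profile, absolute coords
G21
G90
G0 X51.3583 Y107.6995
M3 S473
G1 X170.0020 Y107.6995 F2217
G1 X170.0020 Y49.3846
G1 X51.3583 Y49.3846
G1 X51.3583 Y107.6995
M5
G0 X55.9616 Y66.7778
M3 S404
G1 X31.0612 Y64.1976 F3690
G1 X11.6296 Y79.9804
G1 X9.0494 Y104.8808
G1 X24.8322 Y124.3124
G1 X49.7326 Y126.8926
G1 X69.1642 Y111.1098
G1 X71.7444 Y86.2094
G1 X55.9616 Y66.7778
M5
G0 X112.3261 Y88.0799
M3 S404
G1 X108.0180 Y104.8565 F3690
G1 X94.3541 Y109.9826
G1 X71.3345 Y103.4581
M5
G0 X165.6077 Y50.9071
M3 S473
G1 X158.6274 Y62.9973 F2217
G1 X144.6668 Y62.9973
G1 X137.6865 Y50.9071
G1 X144.6668 Y38.8169
G1 X158.6274 Y38.8169
G1 X165.6077 Y50.9071
M5
G0 X106.3677 Y53.6591
M3 S404
G1 X61.9256 Y90.7138 F3690
M5
G0 X212.3603 Y53.8440
M3 S473
G1 X13.6543 Y117.7435 F2217
G1 X248.6825 Y13.7339
G1 X231.4967 Y145.4676
G1 X214.5894 Y9.6824
G1 X191.9390 Y127.4097
M5

1 u = 1 mm; y_m = 175.7992 − y.

[1] `<polygon>` rectangle, #ff00ff→score S473 F2217: (51.3583,107.6995) → (170.0020,107.6995) → (170.0020,49.3846) → (51.3583,49.3846) → (51.3583,107.6995) (closed)

[2] `<polygon>` regular polygon, #008000→engrave S404 F3690: (55.9616,66.7778) → (31.0612,64.1976) → (11.6296,79.9804) → (9.0494,104.8808) → (24.8322,124.3124) → (49.7326,126.8926) → (69.1642,111.1098) → (71.7444,86.2094) → (55.9616,66.7778) (closed)

[3] `<path>` quadratic bezier, #008000→engrave S404 F3690: (112.3261,88.0799) → (108.0180,104.8565) → (94.3541,109.9826) → (71.3345,103.4581)

[4] `<circle>` circle, #ff00ff→score S473 F2217: (165.6077,50.9071) → (158.6274,62.9973) → (144.6668,62.9973) → (137.6865,50.9071) → (144.6668,38.8169) → (158.6274,38.8169) → (165.6077,50.9071) (closed)

[5] `<line>` line segment, #008000→engrave S404 F3690: (106.3677,53.6591) → (61.9256,90.7138)

[6] `<polyline>` open polyline, #ff00ff→score S473 F2217: (212.3603,53.8440) → (13.6543,117.7435) → (248.6825,13.7339) → (231.4967,145.4676) → (214.5894,9.6824) → (191.9390,127.4097)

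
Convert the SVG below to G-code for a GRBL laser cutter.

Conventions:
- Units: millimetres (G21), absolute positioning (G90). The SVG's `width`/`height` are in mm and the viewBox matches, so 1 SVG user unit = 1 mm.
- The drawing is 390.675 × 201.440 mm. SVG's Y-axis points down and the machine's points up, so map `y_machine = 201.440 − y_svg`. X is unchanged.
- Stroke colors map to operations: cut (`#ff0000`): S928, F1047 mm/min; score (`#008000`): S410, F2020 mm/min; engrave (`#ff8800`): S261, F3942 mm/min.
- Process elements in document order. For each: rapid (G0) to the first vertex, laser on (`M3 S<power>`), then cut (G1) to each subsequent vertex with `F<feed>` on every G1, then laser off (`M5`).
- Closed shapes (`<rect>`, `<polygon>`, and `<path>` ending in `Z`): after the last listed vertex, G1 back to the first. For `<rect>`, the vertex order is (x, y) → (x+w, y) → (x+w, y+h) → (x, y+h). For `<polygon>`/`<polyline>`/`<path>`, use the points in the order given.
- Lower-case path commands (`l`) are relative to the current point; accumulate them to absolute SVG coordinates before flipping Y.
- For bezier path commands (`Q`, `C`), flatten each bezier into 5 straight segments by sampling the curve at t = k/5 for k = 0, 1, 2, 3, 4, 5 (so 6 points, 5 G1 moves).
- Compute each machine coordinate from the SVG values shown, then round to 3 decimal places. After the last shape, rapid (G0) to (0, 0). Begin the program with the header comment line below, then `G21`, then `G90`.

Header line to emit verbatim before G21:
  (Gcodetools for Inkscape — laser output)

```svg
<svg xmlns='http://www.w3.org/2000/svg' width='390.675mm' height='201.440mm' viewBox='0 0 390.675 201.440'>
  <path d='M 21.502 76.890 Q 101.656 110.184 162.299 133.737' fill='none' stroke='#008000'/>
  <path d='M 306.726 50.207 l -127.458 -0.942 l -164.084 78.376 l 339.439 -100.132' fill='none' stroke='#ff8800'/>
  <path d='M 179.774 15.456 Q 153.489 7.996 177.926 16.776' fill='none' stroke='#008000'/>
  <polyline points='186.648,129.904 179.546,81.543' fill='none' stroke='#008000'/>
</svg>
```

(Gcodetools for Inkscape — laser output)
G21
G90
G0 X21.502 Y124.550
M3 S410
G1 X52.783 Y111.622 F2020
G1 X82.503 Y99.473 F2020
G1 X110.663 Y88.104 F2020
G1 X137.261 Y77.514 F2020
G1 X162.299 Y67.703 F2020
M5
G0 X306.726 Y151.233
M3 S261
G1 X179.268 Y152.175 F3942
G1 X15.184 Y73.799 F3942
G1 X354.623 Y173.931 F3942
M5
G0 X179.774 Y185.984
M3 S410
G1 X171.289 Y188.318 F2020
G1 X166.862 Y189.354 F2020
G1 X166.492 Y189.090 F2020
G1 X170.180 Y187.526 F2020
G1 X177.926 Y184.664 F2020
M5
G0 X186.648 Y71.536
M3 S410
G1 X179.546 Y119.897 F2020
M5
G0 X0.000 Y0.000

1 u = 1 mm; y_m = 201.440 − y.

[1] `<path>` quadratic bezier, #008000→score S410 F2020: (21.502,124.550) → (52.783,111.622) → (82.503,99.473) → (110.663,88.104) → (137.261,77.514) → (162.299,67.703)

[2] `<path>` open polyline, #ff8800→engrave S261 F3942: (306.726,151.233) → (179.268,152.175) → (15.184,73.799) → (354.623,173.931)

[3] `<path>` quadratic bezier, #008000→score S410 F2020: (179.774,185.984) → (171.289,188.318) → (166.862,189.354) → (166.492,189.090) → (170.180,187.526) → (177.926,184.664)

[4] `<polyline>` line segment, #008000→score S410 F2020: (186.648,71.536) → (179.546,119.897)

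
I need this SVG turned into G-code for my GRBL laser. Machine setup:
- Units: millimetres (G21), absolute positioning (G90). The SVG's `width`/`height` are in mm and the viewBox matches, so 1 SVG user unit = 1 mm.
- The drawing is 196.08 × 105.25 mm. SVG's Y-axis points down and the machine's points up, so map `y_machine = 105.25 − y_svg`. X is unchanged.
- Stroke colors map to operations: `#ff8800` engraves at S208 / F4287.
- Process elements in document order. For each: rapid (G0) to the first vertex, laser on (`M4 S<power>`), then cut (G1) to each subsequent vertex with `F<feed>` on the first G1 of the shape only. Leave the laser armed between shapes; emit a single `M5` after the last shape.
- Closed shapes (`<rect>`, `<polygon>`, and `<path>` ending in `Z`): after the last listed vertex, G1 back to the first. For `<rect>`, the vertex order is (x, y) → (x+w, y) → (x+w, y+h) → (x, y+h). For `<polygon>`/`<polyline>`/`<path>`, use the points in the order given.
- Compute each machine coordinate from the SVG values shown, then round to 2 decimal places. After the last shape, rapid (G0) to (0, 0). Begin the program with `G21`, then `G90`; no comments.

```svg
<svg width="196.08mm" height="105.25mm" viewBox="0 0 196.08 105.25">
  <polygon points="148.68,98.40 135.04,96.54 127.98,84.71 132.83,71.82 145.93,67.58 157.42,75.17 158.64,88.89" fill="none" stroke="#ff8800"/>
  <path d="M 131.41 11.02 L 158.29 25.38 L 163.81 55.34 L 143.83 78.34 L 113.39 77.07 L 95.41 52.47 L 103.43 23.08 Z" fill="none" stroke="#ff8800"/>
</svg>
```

Since the viewBox matches the mm dimensions, user units are millimetres directly. The only transform is the Y-flip y_m = 105.25 − y_svg.

Shape 1 is a regular polygon drawn with `<polygon>`. Its stroke #ff8800 means engrave at S208, F4287. After flipping Y the toolpath is (148.68,6.85) → (135.04,8.71) → (127.98,20.54) → (132.83,33.43) → (145.93,37.67) → (157.42,30.08) → (158.64,16.36) → (148.68,6.85), returning to the start.

Shape 2 is a regular polygon drawn with `<path>`. Its stroke #ff8800 means engrave at S208, F4287. After flipping Y the toolpath is (131.41,94.23) → (158.29,79.87) → (163.81,49.91) → (143.83,26.91) → (113.39,28.18) → (95.41,52.78) → (103.43,82.17) → (131.41,94.23), returning to the start.

G21
G90
G0 X148.68 Y6.85
M4 S208
G1 X135.04 Y8.71 F4287
G1 X127.98 Y20.54
G1 X132.83 Y33.43
G1 X145.93 Y37.67
G1 X157.42 Y30.08
G1 X158.64 Y16.36
G1 X148.68 Y6.85
G0 X131.41 Y94.23
M4 S208
G1 X158.29 Y79.87 F4287
G1 X163.81 Y49.91
G1 X143.83 Y26.91
G1 X113.39 Y28.18
G1 X95.41 Y52.78
G1 X103.43 Y82.17
G1 X131.41 Y94.23
M5
G0 X0.00 Y0.00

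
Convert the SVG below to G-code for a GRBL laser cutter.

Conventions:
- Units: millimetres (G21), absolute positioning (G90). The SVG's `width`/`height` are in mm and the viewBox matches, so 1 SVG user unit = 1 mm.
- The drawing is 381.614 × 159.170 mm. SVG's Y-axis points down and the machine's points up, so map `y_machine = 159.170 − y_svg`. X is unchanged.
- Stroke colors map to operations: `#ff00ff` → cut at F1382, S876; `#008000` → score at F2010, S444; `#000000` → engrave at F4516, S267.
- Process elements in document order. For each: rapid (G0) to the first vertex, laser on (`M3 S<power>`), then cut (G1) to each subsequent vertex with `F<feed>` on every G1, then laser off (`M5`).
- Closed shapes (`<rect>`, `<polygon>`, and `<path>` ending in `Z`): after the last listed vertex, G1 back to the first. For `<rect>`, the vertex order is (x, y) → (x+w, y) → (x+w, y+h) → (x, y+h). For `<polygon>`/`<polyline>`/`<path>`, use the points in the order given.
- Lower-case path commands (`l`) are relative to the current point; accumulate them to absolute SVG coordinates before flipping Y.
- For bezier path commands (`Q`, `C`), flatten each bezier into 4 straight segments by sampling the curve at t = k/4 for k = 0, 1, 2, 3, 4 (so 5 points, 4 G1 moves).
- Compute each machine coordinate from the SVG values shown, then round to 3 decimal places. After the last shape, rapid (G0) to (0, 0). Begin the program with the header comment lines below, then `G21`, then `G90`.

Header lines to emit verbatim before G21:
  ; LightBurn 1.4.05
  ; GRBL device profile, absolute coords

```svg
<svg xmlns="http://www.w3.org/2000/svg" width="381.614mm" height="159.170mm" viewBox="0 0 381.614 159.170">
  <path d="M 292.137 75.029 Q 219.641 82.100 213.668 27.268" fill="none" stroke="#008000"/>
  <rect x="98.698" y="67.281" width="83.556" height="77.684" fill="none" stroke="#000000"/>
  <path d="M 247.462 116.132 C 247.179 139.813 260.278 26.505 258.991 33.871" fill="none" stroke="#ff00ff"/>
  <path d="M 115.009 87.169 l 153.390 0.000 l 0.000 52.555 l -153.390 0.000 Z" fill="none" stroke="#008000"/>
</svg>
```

1 u = 1 mm; y_m = 159.170 − y.

[1] `<path>` quadratic bezier, #008000→score S444 F2010: (292.137,84.141) → (260.047,84.474) → (236.272,92.546) → (220.812,108.355) → (213.668,131.902)

[2] `<rect>` rectangle, #000000→engrave S267 F4516: (98.698,91.889) → (182.254,91.889) → (182.254,14.205) → (98.698,14.205) → (98.698,91.889) (closed)

[3] `<path>` cubic bezier, #ff00ff→cut S876 F1382: (247.462,43.038) → (249.325,46.937) → (253.603,78.050) → (257.693,112.223) → (258.991,125.299)

[4] `<path>` rectangle, #008000→score S444 F2010: (115.009,72.001) → (268.399,72.001) → (268.399,19.446) → (115.009,19.446) → (115.009,72.001) (closed)

; LightBurn 1.4.05
; GRBL device profile, absolute coords
G21
G90
G0 X292.137 Y84.141
M3 S444
G1 X260.047 Y84.474 F2010
G1 X236.272 Y92.546 F2010
G1 X220.812 Y108.355 F2010
G1 X213.668 Y131.902 F2010
M5
G0 X98.698 Y91.889
M3 S267
G1 X182.254 Y91.889 F4516
G1 X182.254 Y14.205 F4516
G1 X98.698 Y14.205 F4516
G1 X98.698 Y91.889 F4516
M5
G0 X247.462 Y43.038
M3 S876
G1 X249.325 Y46.937 F1382
G1 X253.603 Y78.050 F1382
G1 X257.693 Y112.223 F1382
G1 X258.991 Y125.299 F1382
M5
G0 X115.009 Y72.001
M3 S444
G1 X268.399 Y72.001 F2010
G1 X268.399 Y19.446 F2010
G1 X115.009 Y19.446 F2010
G1 X115.009 Y72.001 F2010
M5
G0 X0.000 Y0.000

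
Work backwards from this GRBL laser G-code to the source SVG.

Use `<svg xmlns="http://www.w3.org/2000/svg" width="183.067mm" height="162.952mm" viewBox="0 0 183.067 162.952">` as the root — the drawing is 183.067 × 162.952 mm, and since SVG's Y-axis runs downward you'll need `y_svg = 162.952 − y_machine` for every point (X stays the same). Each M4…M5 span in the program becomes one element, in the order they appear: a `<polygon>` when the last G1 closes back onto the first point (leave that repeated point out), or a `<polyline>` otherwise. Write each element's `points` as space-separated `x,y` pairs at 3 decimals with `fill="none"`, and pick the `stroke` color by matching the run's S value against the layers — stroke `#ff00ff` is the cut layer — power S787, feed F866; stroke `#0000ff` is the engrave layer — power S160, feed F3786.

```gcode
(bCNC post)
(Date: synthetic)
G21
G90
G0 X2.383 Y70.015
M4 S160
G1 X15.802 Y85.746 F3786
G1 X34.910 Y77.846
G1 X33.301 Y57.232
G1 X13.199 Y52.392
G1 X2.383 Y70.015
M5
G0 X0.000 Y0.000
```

Machine Y-up, SVG Y-down with viewBox height 162.952, so y_svg = 162.952 − y_machine; X carries over. Every run uses S160, so all elements get stroke `#0000ff` (engrave).

Run 1: The run returns to its start, so emit a `<polygon>` with points (Y-flipped): 2.383,92.937 15.802,77.206 34.910,85.106 33.301,105.720 13.199,110.560.

<svg xmlns="http://www.w3.org/2000/svg" width="183.067mm" height="162.952mm" viewBox="0 0 183.067 162.952">
  <polygon points="2.383,92.937 15.802,77.206 34.910,85.106 33.301,105.720 13.199,110.560" fill="none" stroke="#0000ff"/>
</svg>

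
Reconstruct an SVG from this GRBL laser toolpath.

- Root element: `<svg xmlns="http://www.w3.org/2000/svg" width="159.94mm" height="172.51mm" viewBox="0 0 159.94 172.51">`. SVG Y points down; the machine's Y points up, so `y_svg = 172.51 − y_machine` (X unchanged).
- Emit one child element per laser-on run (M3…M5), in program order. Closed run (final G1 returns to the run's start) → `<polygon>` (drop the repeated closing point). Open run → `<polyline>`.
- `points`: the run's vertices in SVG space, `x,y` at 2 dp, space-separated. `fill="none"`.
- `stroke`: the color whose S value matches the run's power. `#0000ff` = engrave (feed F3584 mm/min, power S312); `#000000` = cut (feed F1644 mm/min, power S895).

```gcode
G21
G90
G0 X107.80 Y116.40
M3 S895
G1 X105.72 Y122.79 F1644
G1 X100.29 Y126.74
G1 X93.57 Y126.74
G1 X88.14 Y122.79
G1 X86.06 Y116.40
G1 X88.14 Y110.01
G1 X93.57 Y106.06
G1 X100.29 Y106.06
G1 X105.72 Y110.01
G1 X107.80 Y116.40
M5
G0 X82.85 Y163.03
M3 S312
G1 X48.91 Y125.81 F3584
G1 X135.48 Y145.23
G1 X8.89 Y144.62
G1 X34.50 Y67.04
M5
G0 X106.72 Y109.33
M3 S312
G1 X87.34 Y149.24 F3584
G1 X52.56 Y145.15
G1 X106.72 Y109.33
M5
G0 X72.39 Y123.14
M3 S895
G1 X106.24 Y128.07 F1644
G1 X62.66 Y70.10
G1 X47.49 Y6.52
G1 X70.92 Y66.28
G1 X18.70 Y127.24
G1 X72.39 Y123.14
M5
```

Machine Y-up, SVG Y-down with viewBox height 172.51, so y_svg = 172.51 − y_machine; X carries over.

Run 1: power S895 maps to stroke `#000000` (cut). The run returns to its start, so emit a `<polygon>` with points (Y-flipped): 107.80,56.11 105.72,49.72 100.29,45.77 93.57,45.77 88.14,49.72 86.06,56.11 88.14,62.50 93.57,66.45 100.29,66.45 105.72,62.50.

Run 2: the run's S312 means `#0000ff` (engrave). The run is open, so emit a `<polyline>` with points (Y-flipped): 82.85,9.48 48.91,46.70 135.48,27.28 8.89,27.89 34.50,105.47.

Run 3: the run's S312 means `#0000ff` (engrave). The run returns to its start, so emit a `<polygon>` with points (Y-flipped): 106.72,63.18 87.34,23.27 52.56,27.36.

Run 4: power S895 maps to stroke `#000000` (cut). The run returns to its start, so emit a `<polygon>` with points (Y-flipped): 72.39,49.37 106.24,44.44 62.66,102.41 47.49,165.99 70.92,106.23 18.70,45.27.

<svg xmlns="http://www.w3.org/2000/svg" width="159.94mm" height="172.51mm" viewBox="0 0 159.94 172.51">
  <polygon points="107.80,56.11 105.72,49.72 100.29,45.77 93.57,45.77 88.14,49.72 86.06,56.11 88.14,62.50 93.57,66.45 100.29,66.45 105.72,62.50" fill="none" stroke="#000000"/>
  <polyline points="82.85,9.48 48.91,46.70 135.48,27.28 8.89,27.89 34.50,105.47" fill="none" stroke="#0000ff"/>
  <polygon points="106.72,63.18 87.34,23.27 52.56,27.36" fill="none" stroke="#0000ff"/>
  <polygon points="72.39,49.37 106.24,44.44 62.66,102.41 47.49,165.99 70.92,106.23 18.70,45.27" fill="none" stroke="#000000"/>
</svg>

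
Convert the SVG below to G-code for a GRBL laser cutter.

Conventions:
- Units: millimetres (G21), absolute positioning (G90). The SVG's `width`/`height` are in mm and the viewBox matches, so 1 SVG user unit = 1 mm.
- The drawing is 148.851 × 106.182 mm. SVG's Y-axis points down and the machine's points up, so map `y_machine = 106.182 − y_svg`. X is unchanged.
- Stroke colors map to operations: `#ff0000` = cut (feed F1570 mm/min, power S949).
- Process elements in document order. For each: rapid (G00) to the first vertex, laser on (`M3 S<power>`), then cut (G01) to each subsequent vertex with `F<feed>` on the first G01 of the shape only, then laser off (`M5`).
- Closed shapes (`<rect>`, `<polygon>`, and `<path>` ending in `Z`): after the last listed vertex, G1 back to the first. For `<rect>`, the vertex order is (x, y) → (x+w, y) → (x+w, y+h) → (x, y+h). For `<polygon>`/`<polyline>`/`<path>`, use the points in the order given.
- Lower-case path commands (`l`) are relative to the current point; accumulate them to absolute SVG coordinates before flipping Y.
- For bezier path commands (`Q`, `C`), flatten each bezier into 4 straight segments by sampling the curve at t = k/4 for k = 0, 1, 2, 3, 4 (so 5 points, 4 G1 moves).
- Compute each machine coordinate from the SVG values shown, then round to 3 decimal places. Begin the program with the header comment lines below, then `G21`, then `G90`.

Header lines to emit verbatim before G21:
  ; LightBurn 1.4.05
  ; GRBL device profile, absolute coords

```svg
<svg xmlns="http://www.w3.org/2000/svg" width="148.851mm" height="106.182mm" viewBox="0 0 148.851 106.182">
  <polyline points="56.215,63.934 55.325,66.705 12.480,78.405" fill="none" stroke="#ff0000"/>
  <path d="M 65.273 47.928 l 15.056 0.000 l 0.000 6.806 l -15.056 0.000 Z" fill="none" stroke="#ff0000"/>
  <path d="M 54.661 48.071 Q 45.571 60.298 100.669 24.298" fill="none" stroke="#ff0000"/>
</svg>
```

; LightBurn 1.4.05
; GRBL device profile, absolute coords
G21
G90
G00 X56.215 Y42.248
M3 S949
G01 X55.325 Y39.477 F1570
G01 X12.480 Y27.777
M5
G00 X65.273 Y58.254
M3 S949
G01 X80.329 Y58.254 F1570
G01 X80.329 Y51.448
G01 X65.273 Y51.448
G01 X65.273 Y58.254
M5
G00 X54.661 Y58.111
M3 S949
G01 X54.128 Y55.012 F1570
G01 X61.618 Y57.941
G01 X77.132 Y66.898
G01 X100.669 Y81.884
M5

Since the viewBox matches the mm dimensions, user units are millimetres directly. The only transform is the Y-flip y_m = 106.182 − y_svg.

Shape 1 is a open polyline drawn with `<polyline>`. Its stroke #ff0000 means cut at S949, F1570. After flipping Y the toolpath is (56.215,42.248) → (55.325,39.477) → (12.480,27.777).

Shape 2 is a rectangle drawn with `<path>`. Its stroke #ff0000 means cut at S949, F1570. After flipping Y the toolpath is (65.273,58.254) → (80.329,58.254) → (80.329,51.448) → (65.273,51.448) → (65.273,58.254), returning to the start.

Shape 3 is a quadratic bezier drawn with `<path>`. Its stroke #ff0000 means cut at S949, F1570. After flipping Y the toolpath is (54.661,58.111) → (54.128,55.012) → (61.618,57.941) → (77.132,66.898) → (100.669,81.884).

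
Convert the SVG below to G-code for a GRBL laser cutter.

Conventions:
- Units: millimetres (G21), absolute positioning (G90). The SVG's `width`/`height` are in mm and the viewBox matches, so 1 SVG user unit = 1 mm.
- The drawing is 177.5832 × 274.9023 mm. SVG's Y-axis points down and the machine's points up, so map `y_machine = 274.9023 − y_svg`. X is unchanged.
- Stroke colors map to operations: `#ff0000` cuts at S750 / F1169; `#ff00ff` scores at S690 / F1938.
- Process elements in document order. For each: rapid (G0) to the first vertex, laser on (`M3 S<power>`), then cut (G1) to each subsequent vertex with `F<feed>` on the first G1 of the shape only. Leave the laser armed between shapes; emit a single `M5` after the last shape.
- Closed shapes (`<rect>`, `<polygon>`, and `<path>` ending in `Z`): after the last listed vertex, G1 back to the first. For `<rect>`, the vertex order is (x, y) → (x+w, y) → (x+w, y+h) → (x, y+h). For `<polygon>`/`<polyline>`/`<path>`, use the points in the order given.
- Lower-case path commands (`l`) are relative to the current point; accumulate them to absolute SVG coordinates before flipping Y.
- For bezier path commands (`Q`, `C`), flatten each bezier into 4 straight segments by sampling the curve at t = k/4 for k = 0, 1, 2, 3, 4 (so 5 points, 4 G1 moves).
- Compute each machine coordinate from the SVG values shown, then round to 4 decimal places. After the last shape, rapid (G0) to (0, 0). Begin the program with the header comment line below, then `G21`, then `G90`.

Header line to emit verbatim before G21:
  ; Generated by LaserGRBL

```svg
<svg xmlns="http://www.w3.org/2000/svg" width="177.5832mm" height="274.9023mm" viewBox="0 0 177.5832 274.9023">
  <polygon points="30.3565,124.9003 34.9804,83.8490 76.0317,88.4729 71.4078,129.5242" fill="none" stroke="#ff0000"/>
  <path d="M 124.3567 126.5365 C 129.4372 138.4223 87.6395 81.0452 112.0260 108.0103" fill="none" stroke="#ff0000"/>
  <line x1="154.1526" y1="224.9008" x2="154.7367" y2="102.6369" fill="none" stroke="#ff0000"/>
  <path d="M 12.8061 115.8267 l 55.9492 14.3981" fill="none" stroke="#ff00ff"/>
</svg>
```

; Generated by LaserGRBL
G21
G90
G0 X30.3565 Y150.0020
M3 S750
G1 X34.9804 Y191.0533 F1169
G1 X76.0317 Y186.4294
G1 X71.4078 Y145.3781
G1 X30.3565 Y150.0020
G0 X124.3567 Y148.3658
M3 S750
G1 X121.1440 Y150.0382 F1169
G1 X110.9516 Y163.2836
G1 X104.3791 Y173.7017
G1 X112.0260 Y166.8920
G0 X154.1526 Y50.0015
M3 S750
G1 X154.7367 Y172.2654 F1169
G0 X12.8061 Y159.0756
M3 S690
G1 X68.7553 Y144.6775 F1938
M5
G0 X0.0000 Y0.0000

Since the viewBox matches the mm dimensions, user units are millimetres directly. The only transform is the Y-flip y_m = 274.9023 − y_svg.

Shape 1 is a regular polygon drawn with `<polygon>`. Its stroke #ff0000 means cut at S750, F1169. After flipping Y the toolpath is (30.3565,150.0020) → (34.9804,191.0533) → (76.0317,186.4294) → (71.4078,145.3781) → (30.3565,150.0020), returning to the start.

Shape 2 is a cubic bezier drawn with `<path>`. Its stroke #ff0000 means cut at S750, F1169. After flipping Y the toolpath is (124.3567,148.3658) → (121.1440,150.0382) → (110.9516,163.2836) → (104.3791,173.7017) → (112.0260,166.8920).

Shape 3 is a line segment drawn with `<line>`. Its stroke #ff0000 means cut at S750, F1169. After flipping Y the toolpath is (154.1526,50.0015) → (154.7367,172.2654).

Shape 4 is a line segment drawn with `<path>`. Its stroke #ff00ff means score at S690, F1938. After flipping Y the toolpath is (12.8061,159.0756) → (68.7553,144.6775).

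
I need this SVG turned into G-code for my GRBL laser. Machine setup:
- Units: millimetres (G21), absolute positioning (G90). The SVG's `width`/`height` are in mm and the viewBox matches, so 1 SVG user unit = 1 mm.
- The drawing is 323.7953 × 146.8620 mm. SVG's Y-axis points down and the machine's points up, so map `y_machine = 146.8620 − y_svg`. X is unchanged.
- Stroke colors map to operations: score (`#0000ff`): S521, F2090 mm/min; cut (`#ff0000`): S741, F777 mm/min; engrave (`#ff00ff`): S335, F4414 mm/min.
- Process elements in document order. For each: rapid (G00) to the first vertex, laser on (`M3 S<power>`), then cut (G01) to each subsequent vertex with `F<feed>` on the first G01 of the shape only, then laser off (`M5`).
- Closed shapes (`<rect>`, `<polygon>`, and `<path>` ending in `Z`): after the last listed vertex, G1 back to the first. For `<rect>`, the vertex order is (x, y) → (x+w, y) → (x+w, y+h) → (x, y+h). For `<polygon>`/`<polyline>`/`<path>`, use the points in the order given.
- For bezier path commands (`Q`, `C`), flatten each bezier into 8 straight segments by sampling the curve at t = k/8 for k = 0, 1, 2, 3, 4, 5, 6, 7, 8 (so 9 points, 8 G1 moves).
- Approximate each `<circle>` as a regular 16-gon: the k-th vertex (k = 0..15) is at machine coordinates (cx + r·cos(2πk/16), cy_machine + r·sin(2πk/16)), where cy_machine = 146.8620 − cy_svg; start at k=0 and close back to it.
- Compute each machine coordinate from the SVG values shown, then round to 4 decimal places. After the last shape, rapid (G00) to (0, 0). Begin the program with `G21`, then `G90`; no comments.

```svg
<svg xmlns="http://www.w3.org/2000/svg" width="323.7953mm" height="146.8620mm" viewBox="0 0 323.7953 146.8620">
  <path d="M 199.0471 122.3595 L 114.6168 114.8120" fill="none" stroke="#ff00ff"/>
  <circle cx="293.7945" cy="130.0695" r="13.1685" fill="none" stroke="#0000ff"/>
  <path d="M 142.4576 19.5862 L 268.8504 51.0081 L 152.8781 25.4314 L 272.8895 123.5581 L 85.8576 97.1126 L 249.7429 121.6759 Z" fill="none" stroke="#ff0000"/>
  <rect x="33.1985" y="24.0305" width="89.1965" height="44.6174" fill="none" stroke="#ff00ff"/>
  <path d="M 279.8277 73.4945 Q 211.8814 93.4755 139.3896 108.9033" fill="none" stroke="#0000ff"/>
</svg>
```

G21
G90
G00 X199.0471 Y24.5025
M3 S335
G01 X114.6168 Y32.0500 F4414
M5
G00 X306.9630 Y16.7925
M3 S521
G01 X305.9606 Y21.8319 F2090
G01 X303.1060 Y26.1040
G01 X298.8339 Y28.9586
G01 X293.7945 Y29.9610
G01 X288.7551 Y28.9586
G01 X284.4830 Y26.1040
G01 X281.6284 Y21.8319
G01 X280.6260 Y16.7925
G01 X281.6284 Y11.7531
G01 X284.4830 Y7.4810
G01 X288.7551 Y4.6264
G01 X293.7945 Y3.6240
G01 X298.8339 Y4.6264
G01 X303.1060 Y7.4810
G01 X305.9606 Y11.7531
G01 X306.9630 Y16.7925
M5
G00 X142.4576 Y127.2758
M3 S741
G01 X268.8504 Y95.8539 F777
G01 X152.8781 Y121.4306
G01 X272.8895 Y23.3039
G01 X85.8576 Y49.7494
G01 X249.7429 Y25.1861
G01 X142.4576 Y127.2758
M5
G00 X33.1985 Y122.8315
M3 S335
G01 X122.3950 Y122.8315 F4414
G01 X122.3950 Y78.2141
G01 X33.1985 Y78.2141
G01 X33.1985 Y122.8315
M5
G00 X279.8277 Y73.3675
M3 S521
G01 X262.7701 Y68.4434 F2090
G01 X245.5705 Y63.6616
G01 X228.2288 Y59.0220
G01 X210.7450 Y54.5248
G01 X193.1192 Y50.1698
G01 X175.3514 Y45.9572
G01 X157.4415 Y41.8868
G01 X139.3896 Y37.9587
M5
G00 X0.0000 Y0.0000

viewBox `0 0 323.7953 146.8620` with mm width/height → 1 unit = 1 mm. Flip: y_m = 146.8620 − y_svg.

**Shape 1** — `<path>` line segment, stroke `#ff00ff` → engrave (S335, F4414). Machine vertices: (199.0471,24.5025) → (114.6168,32.0500). Open path.

**Shape 2** — `<circle>` circle, stroke `#0000ff` → score (S521, F2090). Machine vertices: (306.9630,16.7925) → (305.9606,21.8319) → (303.1060,26.1040) → (298.8339,28.9586) → (293.7945,29.9610) → (288.7551,28.9586) → (284.4830,26.1040) → (281.6284,21.8319) → (280.6260,16.7925) → (281.6284,11.7531) → (284.4830,7.4810) → (288.7551,4.6264) → (293.7945,3.6240) → (298.8339,4.6264) → (303.1060,7.4810) → (305.9606,11.7531) → (306.9630,16.7925). Closed: final G1 returns to the first vertex.

**Shape 3** — `<path>` closed polygon, stroke `#ff0000` → cut (S741, F777). Machine vertices: (142.4576,127.2758) → (268.8504,95.8539) → (152.8781,121.4306) → (272.8895,23.3039) → (85.8576,49.7494) → (249.7429,25.1861) → (142.4576,127.2758). Closed: final G1 returns to the first vertex.

**Shape 4** — `<rect>` rectangle, stroke `#ff00ff` → engrave (S335, F4414). Machine vertices: (33.1985,122.8315) → (122.3950,122.8315) → (122.3950,78.2141) → (33.1985,78.2141) → (33.1985,122.8315). Closed: final G1 returns to the first vertex.

**Shape 5** — `<path>` quadratic bezier, stroke `#0000ff` → score (S521, F2090). Control points (SVG): P0=(279.8277,73.4945), P1=(211.8814,93.4755), P2=(139.3896,108.9033); sampled at t=k/8. Machine vertices: (279.8277,73.3675) → (262.7701,68.4434) → (245.5705,63.6616) → (228.2288,59.0220) → (210.7450,54.5248) → (193.1192,50.1698) → (175.3514,45.9572) → (157.4415,41.8868) → (139.3896,37.9587). Open path.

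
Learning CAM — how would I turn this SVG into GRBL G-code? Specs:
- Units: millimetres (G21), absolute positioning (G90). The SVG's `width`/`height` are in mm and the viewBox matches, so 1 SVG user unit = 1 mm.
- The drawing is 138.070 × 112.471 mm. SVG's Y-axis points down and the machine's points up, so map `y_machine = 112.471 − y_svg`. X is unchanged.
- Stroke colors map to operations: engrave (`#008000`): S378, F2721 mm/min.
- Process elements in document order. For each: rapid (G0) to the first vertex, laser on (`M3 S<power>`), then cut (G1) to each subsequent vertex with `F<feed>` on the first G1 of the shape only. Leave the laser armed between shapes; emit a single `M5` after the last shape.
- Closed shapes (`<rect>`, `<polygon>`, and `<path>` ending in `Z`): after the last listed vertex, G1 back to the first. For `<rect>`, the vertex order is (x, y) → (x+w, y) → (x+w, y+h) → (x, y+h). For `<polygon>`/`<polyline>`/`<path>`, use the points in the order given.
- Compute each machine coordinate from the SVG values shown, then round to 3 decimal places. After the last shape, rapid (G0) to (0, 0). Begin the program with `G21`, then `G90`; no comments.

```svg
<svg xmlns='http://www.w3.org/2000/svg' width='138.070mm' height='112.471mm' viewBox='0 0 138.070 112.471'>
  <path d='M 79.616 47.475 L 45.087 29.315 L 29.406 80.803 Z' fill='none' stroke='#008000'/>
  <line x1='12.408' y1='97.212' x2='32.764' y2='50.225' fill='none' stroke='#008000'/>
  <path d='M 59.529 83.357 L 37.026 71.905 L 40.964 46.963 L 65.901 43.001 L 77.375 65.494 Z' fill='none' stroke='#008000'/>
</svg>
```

1 u = 1 mm; y_m = 112.471 − y.

[1] `<path>` closed polygon, #008000→engrave S378 F2721: (79.616,64.996) → (45.087,83.156) → (29.406,31.668) → (79.616,64.996) (closed)

[2] `<line>` line segment, #008000→engrave S378 F2721: (12.408,15.259) → (32.764,62.246)

[3] `<path>` regular polygon, #008000→engrave S378 F2721: (59.529,29.114) → (37.026,40.566) → (40.964,65.508) → (65.901,69.470) → (77.375,46.977) → (59.529,29.114) (closed)

G21
G90
G0 X79.616 Y64.996
M3 S378
G1 X45.087 Y83.156 F2721
G1 X29.406 Y31.668
G1 X79.616 Y64.996
G0 X12.408 Y15.259
M3 S378
G1 X32.764 Y62.246 F2721
G0 X59.529 Y29.114
M3 S378
G1 X37.026 Y40.566 F2721
G1 X40.964 Y65.508
G1 X65.901 Y69.470
G1 X77.375 Y46.977
G1 X59.529 Y29.114
M5
G0 X0.000 Y0.000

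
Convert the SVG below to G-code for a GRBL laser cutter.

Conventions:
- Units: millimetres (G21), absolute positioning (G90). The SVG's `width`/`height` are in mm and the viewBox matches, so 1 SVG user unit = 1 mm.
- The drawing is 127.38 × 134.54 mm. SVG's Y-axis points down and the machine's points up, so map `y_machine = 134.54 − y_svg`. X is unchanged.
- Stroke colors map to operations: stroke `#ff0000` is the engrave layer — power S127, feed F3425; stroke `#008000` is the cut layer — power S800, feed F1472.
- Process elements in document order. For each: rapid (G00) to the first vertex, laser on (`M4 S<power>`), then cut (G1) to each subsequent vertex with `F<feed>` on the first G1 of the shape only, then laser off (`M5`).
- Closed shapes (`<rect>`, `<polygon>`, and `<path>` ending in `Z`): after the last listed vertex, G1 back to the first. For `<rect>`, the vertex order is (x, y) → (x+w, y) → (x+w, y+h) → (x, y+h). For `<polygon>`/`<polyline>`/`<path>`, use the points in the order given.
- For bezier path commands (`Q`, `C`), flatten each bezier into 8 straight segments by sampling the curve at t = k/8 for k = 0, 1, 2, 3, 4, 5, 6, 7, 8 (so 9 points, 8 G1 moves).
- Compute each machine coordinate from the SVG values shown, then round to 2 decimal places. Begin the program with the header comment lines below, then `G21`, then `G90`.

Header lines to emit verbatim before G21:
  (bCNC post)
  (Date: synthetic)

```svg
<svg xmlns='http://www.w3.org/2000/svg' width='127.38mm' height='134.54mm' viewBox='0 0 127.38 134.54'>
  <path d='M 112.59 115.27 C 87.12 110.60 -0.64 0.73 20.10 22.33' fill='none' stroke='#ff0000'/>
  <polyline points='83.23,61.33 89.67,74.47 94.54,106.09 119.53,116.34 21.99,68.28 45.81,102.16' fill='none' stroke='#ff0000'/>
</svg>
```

(bCNC post)
(Date: synthetic)
G21
G90
G00 X112.59 Y19.27
M4 S127
G1 X100.45 Y25.49 F3425
G1 X84.48 Y38.80
G1 X66.66 Y56.42
G1 X49.02 Y75.59
G1 X33.53 Y93.53
G1 X22.22 Y107.46
G1 X17.07 Y114.61
G1 X20.10 Y112.21
M5
G00 X83.23 Y73.21
M4 S127
G1 X89.67 Y60.07 F3425
G1 X94.54 Y28.45
G1 X119.53 Y18.20
G1 X21.99 Y66.26
G1 X45.81 Y32.38
M5

viewBox `0 0 127.38 134.54` with mm width/height → 1 unit = 1 mm. Flip: y_m = 134.54 − y_svg.

**Shape 1** — `<path>` cubic bezier, stroke `#ff0000` → engrave (S127, F3425). Control points (SVG): P0=(112.59,115.27), P1=(87.12,110.60), P2=(-0.64,0.73), P3=(20.10,22.33); sampled at t=k/8. Machine vertices: (112.59,19.27) → (100.45,25.49) → (84.48,38.80) → (66.66,56.42) → (49.02,75.59) → (33.53,93.53) → (22.22,107.46) → (17.07,114.61) → (20.10,112.21). Open path.

**Shape 2** — `<polyline>` open polyline, stroke `#ff0000` → engrave (S127, F3425). Machine vertices: (83.23,73.21) → (89.67,60.07) → (94.54,28.45) → (119.53,18.20) → (21.99,66.26) → (45.81,32.38). Open path.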